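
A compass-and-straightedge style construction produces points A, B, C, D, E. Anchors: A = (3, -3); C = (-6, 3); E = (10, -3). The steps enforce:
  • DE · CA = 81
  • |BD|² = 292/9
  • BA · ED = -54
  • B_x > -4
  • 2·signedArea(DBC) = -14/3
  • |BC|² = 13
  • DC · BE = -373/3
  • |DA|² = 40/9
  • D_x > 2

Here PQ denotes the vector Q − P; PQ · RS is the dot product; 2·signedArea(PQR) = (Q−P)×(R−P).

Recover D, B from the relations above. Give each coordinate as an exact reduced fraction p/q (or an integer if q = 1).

1. D_x = 7/3  [line -9·x + 6·y + 27 = 0 ∩ |DA|² = 40/9]
2. D_y = -1  [line -9·x + 6·y + 27 = 0 ∩ |DA|² = 40/9]
   → D = (7/3, -1)
3. B_x = -3  [DC · BE = -373/3 ∩ BA · ED = -54]
4. B_y = 1  [DC · BE = -373/3 ∩ BA · ED = -54]
   → B = (-3, 1)

B = (-3, 1)
D = (7/3, -1)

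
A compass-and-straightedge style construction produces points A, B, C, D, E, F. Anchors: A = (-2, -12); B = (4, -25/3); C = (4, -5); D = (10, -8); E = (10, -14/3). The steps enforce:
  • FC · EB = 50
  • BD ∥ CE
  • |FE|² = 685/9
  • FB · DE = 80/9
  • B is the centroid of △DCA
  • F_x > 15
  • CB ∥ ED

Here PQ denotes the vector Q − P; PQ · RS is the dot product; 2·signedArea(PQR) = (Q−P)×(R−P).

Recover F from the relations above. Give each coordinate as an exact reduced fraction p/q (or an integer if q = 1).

1. F_x = 16  [FB · DE = 80/9 ∩ FC · EB = 50]
2. F_y = -11  [FB · DE = 80/9 ∩ FC · EB = 50]
   → F = (16, -11)

F = (16, -11)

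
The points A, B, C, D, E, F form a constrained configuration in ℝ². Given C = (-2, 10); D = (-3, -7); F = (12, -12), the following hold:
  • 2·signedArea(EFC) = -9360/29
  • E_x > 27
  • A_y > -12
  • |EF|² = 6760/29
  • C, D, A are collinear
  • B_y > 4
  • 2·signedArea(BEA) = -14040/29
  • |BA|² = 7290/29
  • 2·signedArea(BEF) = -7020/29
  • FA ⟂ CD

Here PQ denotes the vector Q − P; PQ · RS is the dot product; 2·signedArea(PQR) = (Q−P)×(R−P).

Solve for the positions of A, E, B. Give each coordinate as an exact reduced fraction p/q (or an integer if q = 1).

A = (-94/29, -322/29)
B = (-67/29, 137/29)
E = (790/29, -374/29)

1. A_x = -94/29  [C, D, A are collinear ∩ FA ⟂ CD]
2. A_y = -322/29  [C, D, A are collinear ∩ FA ⟂ CD]
   → A = (-94/29, -322/29)
3. E_x = 790/29  [line -22·x + -14·y + 12144/29 = 0 ∩ |EF|² = 6760/29]
4. E_y = -374/29  [line -22·x + -14·y + 12144/29 = 0 ∩ |EF|² = 6760/29]
   → E = (790/29, -374/29)
5. B_x = -67/29  [line -26/29·x + -442/29·y + 2028/29 = 0 ∩ |BA|² = 7290/29]
6. B_y = 137/29  [line -26/29·x + -442/29·y + 2028/29 = 0 ∩ |BA|² = 7290/29]
   → B = (-67/29, 137/29)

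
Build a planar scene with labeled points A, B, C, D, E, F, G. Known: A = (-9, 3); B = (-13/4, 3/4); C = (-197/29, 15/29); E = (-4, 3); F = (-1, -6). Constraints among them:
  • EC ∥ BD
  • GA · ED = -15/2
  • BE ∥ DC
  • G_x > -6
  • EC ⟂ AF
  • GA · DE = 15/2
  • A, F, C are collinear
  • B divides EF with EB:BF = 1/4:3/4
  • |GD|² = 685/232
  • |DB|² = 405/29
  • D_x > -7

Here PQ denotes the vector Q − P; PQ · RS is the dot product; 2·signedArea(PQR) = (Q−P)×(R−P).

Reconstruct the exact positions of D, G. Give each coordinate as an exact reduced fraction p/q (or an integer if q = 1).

1. D_x = -701/116  [BE ∥ DC ∩ EC ∥ BD]
2. D_y = -201/116  [BE ∥ DC ∩ EC ∥ BD]
   → D = (-701/116, -201/116)
3. G_x = -311/58  [line -237/116·x + -549/116·y + -339/29 = 0 ∩ |GD|² = 685/232]
4. G_y = -9/58  [line -237/116·x + -549/116·y + -339/29 = 0 ∩ |GD|² = 685/232]
   → G = (-311/58, -9/58)

D = (-701/116, -201/116)
G = (-311/58, -9/58)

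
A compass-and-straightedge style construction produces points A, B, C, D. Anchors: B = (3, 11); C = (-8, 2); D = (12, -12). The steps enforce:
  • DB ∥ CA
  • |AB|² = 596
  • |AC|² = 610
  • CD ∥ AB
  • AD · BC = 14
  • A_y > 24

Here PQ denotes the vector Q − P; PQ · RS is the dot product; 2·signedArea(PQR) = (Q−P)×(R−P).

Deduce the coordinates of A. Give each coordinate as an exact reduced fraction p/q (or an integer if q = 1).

A = (-17, 25)

1. A_x = -17  [CD ∥ AB ∩ DB ∥ CA]
2. A_y = 25  [CD ∥ AB ∩ DB ∥ CA]
   → A = (-17, 25)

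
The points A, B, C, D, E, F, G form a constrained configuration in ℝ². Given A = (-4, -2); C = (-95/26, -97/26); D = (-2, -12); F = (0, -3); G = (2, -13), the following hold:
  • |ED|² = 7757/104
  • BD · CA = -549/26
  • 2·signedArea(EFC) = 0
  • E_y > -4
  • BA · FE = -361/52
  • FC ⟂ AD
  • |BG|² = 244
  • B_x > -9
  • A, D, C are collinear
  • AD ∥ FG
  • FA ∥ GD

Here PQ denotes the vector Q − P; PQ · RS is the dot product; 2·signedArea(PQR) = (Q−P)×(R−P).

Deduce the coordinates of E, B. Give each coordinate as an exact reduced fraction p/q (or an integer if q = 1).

1. E_x = -95/52  [line 19/26·x + -95/26·y + -285/26 = 0 ∩ |ED|² = 7757/104]
2. E_y = -175/52  [line 19/26·x + -95/26·y + -285/26 = 0 ∩ |ED|² = 7757/104]
   → E = (-95/52, -175/52)
3. B_x = -8  [BD · CA = -549/26 ∩ BA · FE = -361/52]
4. B_y = -1  [BD · CA = -549/26 ∩ BA · FE = -361/52]
   → B = (-8, -1)

B = (-8, -1)
E = (-95/52, -175/52)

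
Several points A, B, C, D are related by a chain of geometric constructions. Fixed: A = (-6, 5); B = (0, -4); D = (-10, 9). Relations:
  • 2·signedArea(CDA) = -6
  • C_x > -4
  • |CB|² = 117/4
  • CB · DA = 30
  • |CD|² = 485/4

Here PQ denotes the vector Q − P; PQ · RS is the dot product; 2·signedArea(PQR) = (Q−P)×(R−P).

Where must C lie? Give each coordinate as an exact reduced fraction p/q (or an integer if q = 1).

C = (-3, 1/2)

1. C_x = -3  [CB · DA = 30 ∩ 2·signedArea(CDA) = -6]
2. C_y = 1/2  [CB · DA = 30 ∩ 2·signedArea(CDA) = -6]
   → C = (-3, 1/2)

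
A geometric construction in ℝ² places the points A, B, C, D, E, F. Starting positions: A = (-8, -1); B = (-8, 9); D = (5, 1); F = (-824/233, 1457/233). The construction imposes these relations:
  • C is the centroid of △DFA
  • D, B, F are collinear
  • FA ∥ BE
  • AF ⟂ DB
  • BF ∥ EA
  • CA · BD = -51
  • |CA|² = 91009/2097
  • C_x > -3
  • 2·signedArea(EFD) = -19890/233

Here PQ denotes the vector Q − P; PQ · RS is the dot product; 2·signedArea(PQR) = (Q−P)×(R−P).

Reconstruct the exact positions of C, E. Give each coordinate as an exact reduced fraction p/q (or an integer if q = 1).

C = (-1523/699, 1457/699)
E = (-2904/233, 407/233)

1. C_x = -1523/699  [C is the centroid of △DFA]
2. C_y = 1457/699  [C is the centroid of △DFA]
   → C = (-1523/699, 1457/699)
3. E_x = -2904/233  [BF ∥ EA ∩ FA ∥ BE]
4. E_y = 407/233  [BF ∥ EA ∩ FA ∥ BE]
   → E = (-2904/233, 407/233)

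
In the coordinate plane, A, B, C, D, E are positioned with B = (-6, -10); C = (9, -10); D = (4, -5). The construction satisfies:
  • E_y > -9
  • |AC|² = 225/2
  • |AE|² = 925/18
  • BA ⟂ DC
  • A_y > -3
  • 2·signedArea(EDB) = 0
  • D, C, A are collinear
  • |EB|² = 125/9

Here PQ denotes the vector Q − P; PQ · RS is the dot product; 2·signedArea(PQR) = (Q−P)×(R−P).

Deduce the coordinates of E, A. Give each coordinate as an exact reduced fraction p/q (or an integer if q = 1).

A = (3/2, -5/2)
E = (-8/3, -25/3)

1. E_x = -8/3  [line 5·x + -10·y + -70 = 0 ∩ |EB|² = 125/9]
2. E_y = -25/3  [line 5·x + -10·y + -70 = 0 ∩ |EB|² = 125/9]
   → E = (-8/3, -25/3)
3. A_x = 3/2  [D, C, A are collinear ∩ BA ⟂ DC]
4. A_y = -5/2  [D, C, A are collinear ∩ BA ⟂ DC]
   → A = (3/2, -5/2)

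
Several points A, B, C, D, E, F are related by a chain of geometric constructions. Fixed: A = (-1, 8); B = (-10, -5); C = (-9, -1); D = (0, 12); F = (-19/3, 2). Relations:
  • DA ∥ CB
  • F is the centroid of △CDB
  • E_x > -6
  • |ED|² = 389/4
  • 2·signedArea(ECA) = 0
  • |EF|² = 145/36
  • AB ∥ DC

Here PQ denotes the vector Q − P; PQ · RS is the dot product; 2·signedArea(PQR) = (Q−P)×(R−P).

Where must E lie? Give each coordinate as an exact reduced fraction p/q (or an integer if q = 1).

1. E_x = -5  [line -9·x + 8·y + -73 = 0 ∩ |EF|² = 145/36]
2. E_y = 7/2  [line -9·x + 8·y + -73 = 0 ∩ |EF|² = 145/36]
   → E = (-5, 7/2)

E = (-5, 7/2)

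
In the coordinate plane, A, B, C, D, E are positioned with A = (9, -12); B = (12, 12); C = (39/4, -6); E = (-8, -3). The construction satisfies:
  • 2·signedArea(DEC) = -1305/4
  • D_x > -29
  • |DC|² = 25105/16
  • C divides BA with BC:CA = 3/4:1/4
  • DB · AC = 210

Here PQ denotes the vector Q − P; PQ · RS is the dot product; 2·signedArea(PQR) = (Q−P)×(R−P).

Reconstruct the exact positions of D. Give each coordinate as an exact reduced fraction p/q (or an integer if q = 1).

D = (-28, -18)

1. D_x = -28  [2·signedArea(DEC) = -1305/4 ∩ DB · AC = 210]
2. D_y = -18  [2·signedArea(DEC) = -1305/4 ∩ DB · AC = 210]
   → D = (-28, -18)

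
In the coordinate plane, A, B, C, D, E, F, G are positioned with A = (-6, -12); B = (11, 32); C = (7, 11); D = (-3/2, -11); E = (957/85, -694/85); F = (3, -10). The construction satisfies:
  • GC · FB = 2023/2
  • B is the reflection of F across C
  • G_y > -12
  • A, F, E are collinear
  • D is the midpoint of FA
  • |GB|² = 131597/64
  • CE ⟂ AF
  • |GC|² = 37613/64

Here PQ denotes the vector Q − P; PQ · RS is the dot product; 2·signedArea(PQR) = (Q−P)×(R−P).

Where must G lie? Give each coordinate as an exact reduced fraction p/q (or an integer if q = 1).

G = (-21/8, -45/4)

1. G_x = -21/8  [line -8·x + -42·y + -987/2 = 0 ∩ |GC|² = 37613/64]
2. G_y = -45/4  [line -8·x + -42·y + -987/2 = 0 ∩ |GC|² = 37613/64]
   → G = (-21/8, -45/4)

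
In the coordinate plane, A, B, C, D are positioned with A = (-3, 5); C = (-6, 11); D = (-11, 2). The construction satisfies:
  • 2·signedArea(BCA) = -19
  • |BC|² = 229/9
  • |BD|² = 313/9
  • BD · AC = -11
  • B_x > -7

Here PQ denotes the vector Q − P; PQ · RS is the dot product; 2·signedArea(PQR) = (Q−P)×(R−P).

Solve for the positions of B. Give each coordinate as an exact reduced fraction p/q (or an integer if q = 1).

1. B_x = -20/3  [2·signedArea(BCA) = -19 ∩ BD · AC = -11]
2. B_y = 6  [2·signedArea(BCA) = -19 ∩ BD · AC = -11]
   → B = (-20/3, 6)

B = (-20/3, 6)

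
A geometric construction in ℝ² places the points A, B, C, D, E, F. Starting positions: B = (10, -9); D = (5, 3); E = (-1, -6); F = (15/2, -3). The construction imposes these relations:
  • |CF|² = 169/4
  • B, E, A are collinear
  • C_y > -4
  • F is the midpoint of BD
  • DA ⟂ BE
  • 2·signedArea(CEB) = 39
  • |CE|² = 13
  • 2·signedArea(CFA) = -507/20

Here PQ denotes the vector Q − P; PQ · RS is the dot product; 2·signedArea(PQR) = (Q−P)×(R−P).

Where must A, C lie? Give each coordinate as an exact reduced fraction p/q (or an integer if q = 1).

1. A_x = 23/10  [B, E, A are collinear ∩ DA ⟂ BE]
2. A_y = -69/10  [B, E, A are collinear ∩ DA ⟂ BE]
   → A = (23/10, -69/10)
3. C_x = 1  [2·signedArea(CFA) = -507/20 ∩ 2·signedArea(CEB) = 39]
4. C_y = -3  [2·signedArea(CFA) = -507/20 ∩ 2·signedArea(CEB) = 39]
   → C = (1, -3)

A = (23/10, -69/10)
C = (1, -3)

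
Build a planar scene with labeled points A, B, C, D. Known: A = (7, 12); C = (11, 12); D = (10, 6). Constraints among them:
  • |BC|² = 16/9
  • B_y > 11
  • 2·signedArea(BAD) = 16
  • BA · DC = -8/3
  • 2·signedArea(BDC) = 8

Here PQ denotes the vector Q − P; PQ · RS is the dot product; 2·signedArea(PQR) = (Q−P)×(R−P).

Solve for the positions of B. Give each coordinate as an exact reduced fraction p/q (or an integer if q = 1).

B = (29/3, 12)

1. B_x = 29/3  [2·signedArea(BDC) = 8 ∩ 2·signedArea(BAD) = 16]
2. B_y = 12  [2·signedArea(BDC) = 8 ∩ 2·signedArea(BAD) = 16]
   → B = (29/3, 12)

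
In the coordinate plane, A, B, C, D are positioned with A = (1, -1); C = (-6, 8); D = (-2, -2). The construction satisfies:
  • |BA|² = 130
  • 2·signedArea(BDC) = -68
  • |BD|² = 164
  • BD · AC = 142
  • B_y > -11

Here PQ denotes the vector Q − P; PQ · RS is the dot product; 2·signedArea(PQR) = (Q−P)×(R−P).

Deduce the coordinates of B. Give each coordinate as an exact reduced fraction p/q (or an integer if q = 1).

B = (8, -10)

1. B_x = 8  [2·signedArea(BDC) = -68 ∩ BD · AC = 142]
2. B_y = -10  [2·signedArea(BDC) = -68 ∩ BD · AC = 142]
   → B = (8, -10)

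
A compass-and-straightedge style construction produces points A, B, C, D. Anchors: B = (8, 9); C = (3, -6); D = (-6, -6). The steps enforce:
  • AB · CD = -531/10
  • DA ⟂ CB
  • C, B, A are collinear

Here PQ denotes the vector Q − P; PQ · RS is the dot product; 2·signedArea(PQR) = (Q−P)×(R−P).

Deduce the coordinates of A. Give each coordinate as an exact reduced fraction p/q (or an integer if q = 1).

1. A_x = 21/10  [C, B, A are collinear ∩ DA ⟂ CB]
2. A_y = -87/10  [C, B, A are collinear ∩ DA ⟂ CB]
   → A = (21/10, -87/10)

A = (21/10, -87/10)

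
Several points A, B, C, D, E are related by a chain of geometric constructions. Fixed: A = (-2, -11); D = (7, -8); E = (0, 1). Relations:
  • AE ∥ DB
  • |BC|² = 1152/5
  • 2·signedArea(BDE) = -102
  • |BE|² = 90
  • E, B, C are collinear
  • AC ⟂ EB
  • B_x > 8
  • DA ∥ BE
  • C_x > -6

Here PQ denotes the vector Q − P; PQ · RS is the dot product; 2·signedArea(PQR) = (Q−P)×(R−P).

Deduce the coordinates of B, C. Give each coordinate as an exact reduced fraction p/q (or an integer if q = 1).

B = (9, 4)
C = (-27/5, -4/5)

1. B_x = 9  [DA ∥ BE ∩ AE ∥ DB]
2. B_y = 4  [DA ∥ BE ∩ AE ∥ DB]
   → B = (9, 4)
3. C_x = -27/5  [E, B, C are collinear ∩ AC ⟂ EB]
4. C_y = -4/5  [E, B, C are collinear ∩ AC ⟂ EB]
   → C = (-27/5, -4/5)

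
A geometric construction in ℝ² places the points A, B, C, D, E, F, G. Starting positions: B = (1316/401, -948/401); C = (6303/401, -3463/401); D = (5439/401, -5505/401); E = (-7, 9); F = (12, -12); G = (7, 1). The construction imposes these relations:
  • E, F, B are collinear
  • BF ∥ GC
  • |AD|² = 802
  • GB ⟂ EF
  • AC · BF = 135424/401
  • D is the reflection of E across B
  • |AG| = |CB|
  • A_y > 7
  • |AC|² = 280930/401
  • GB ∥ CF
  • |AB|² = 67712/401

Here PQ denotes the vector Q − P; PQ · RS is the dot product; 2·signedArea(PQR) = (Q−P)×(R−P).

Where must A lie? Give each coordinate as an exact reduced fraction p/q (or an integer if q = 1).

1. A_x = -2180/401  [line -3496/401·x + 3864/401·y + -47104/401 = 0 ∩ |AD|² = 802]
2. A_y = 2916/401  [line -3496/401·x + 3864/401·y + -47104/401 = 0 ∩ |AD|² = 802]
   → A = (-2180/401, 2916/401)

A = (-2180/401, 2916/401)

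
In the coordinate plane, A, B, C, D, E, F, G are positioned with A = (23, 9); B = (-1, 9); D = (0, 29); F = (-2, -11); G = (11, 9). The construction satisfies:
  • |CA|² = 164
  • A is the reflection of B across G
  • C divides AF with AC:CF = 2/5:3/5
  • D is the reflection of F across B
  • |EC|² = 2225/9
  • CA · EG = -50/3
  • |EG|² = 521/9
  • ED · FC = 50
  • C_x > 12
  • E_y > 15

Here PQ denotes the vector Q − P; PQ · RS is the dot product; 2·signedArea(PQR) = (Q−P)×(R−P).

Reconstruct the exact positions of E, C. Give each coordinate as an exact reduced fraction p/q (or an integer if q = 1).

1. C_x = 13  [C divides AF with AC:CF = 2/5:3/5]
2. C_y = 1  [C divides AF with AC:CF = 2/5:3/5]
   → C = (13, 1)
3. E_x = 22/3  [line -15·x + -12·y + 298 = 0 ∩ |EC|² = 2225/9]
4. E_y = 47/3  [line -15·x + -12·y + 298 = 0 ∩ |EC|² = 2225/9]
   → E = (22/3, 47/3)

C = (13, 1)
E = (22/3, 47/3)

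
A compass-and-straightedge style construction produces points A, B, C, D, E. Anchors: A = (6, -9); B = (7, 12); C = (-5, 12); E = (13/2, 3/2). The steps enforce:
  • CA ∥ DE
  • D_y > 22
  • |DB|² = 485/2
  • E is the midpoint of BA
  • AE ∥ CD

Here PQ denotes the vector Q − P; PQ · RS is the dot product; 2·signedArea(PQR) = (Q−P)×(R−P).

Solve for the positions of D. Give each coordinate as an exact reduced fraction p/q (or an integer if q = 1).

D = (-9/2, 45/2)

1. D_x = -9/2  [CA ∥ DE ∩ AE ∥ CD]
2. D_y = 45/2  [CA ∥ DE ∩ AE ∥ CD]
   → D = (-9/2, 45/2)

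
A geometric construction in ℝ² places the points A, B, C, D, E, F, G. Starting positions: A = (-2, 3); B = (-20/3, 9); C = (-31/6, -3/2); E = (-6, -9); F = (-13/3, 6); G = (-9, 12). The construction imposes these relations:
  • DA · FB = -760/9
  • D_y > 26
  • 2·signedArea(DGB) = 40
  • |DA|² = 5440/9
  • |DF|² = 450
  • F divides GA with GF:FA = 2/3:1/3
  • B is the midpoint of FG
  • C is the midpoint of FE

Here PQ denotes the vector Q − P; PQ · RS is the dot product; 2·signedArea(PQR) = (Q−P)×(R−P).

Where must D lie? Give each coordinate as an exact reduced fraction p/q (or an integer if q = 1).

1. D_x = -22/3  [2·signedArea(DGB) = 40 ∩ DA · FB = -760/9]
2. D_y = 27  [2·signedArea(DGB) = 40 ∩ DA · FB = -760/9]
   → D = (-22/3, 27)

D = (-22/3, 27)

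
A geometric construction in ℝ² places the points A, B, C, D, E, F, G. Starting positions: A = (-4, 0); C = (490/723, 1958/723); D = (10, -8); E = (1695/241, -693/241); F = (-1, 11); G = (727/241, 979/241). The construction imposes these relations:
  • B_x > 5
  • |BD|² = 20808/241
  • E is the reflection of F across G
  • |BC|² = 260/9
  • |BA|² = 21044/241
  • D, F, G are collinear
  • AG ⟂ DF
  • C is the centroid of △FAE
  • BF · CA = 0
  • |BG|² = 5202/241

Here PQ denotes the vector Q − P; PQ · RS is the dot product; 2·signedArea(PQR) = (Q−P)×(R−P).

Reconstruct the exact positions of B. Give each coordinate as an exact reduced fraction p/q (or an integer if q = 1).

1. B_x = 1288/241  [line 3382/723·x + 1958/723·y + -6052/241 = 0 ∩ |BC|² = 260/9]
2. B_y = 10/241  [line 3382/723·x + 1958/723·y + -6052/241 = 0 ∩ |BC|² = 260/9]
   → B = (1288/241, 10/241)

B = (1288/241, 10/241)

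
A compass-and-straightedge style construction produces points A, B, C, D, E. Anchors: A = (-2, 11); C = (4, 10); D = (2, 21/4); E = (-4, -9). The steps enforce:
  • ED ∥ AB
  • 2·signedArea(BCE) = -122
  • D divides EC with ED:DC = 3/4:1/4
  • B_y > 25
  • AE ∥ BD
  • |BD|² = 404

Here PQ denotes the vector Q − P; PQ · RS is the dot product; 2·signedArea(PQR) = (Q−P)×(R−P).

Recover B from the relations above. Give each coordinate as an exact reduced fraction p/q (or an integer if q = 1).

1. B_x = 4  [AE ∥ BD ∩ ED ∥ AB]
2. B_y = 101/4  [AE ∥ BD ∩ ED ∥ AB]
   → B = (4, 101/4)

B = (4, 101/4)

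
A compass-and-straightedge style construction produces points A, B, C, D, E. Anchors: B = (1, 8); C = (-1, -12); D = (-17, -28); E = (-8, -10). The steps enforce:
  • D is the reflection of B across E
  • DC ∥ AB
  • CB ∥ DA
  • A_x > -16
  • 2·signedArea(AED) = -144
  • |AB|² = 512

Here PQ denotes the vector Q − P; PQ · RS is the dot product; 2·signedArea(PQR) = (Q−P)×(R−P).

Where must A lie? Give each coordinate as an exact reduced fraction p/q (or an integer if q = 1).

1. A_x = -15  [DC ∥ AB ∩ CB ∥ DA]
2. A_y = -8  [DC ∥ AB ∩ CB ∥ DA]
   → A = (-15, -8)

A = (-15, -8)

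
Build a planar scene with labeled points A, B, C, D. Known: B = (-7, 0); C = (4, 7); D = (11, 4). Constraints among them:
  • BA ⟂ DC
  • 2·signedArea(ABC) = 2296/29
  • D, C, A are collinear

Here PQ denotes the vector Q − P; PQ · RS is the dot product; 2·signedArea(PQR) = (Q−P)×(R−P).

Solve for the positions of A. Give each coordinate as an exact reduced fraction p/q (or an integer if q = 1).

1. A_x = -80/29  [D, C, A are collinear ∩ BA ⟂ DC]
2. A_y = 287/29  [D, C, A are collinear ∩ BA ⟂ DC]
   → A = (-80/29, 287/29)

A = (-80/29, 287/29)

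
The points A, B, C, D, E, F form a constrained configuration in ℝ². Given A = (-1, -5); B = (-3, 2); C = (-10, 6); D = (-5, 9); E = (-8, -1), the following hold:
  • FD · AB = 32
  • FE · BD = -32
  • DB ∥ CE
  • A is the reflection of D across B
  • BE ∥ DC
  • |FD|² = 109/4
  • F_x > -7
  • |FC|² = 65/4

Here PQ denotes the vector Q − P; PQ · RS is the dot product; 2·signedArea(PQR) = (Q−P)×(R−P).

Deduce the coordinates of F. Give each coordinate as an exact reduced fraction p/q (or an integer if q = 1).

1. F_x = -13/2  [line 2·x + -7·y + 41 = 0 ∩ |FC|² = 65/4]
2. F_y = 4  [line 2·x + -7·y + 41 = 0 ∩ |FC|² = 65/4]
   → F = (-13/2, 4)

F = (-13/2, 4)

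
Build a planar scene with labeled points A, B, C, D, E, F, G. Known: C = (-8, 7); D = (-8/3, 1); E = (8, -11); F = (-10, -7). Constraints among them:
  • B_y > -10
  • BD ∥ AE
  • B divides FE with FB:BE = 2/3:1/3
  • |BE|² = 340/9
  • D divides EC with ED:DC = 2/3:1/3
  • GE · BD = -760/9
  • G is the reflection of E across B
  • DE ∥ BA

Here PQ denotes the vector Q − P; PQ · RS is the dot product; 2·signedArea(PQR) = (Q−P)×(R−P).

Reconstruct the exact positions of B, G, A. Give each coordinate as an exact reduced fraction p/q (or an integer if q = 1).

1. B_x = 2  [B divides FE with FB:BE = 2/3:1/3]
2. B_y = -29/3  [B divides FE with FB:BE = 2/3:1/3]
   → B = (2, -29/3)
3. G_x = -4  [G is the reflection of E across B]
4. G_y = -25/3  [G is the reflection of E across B]
   → G = (-4, -25/3)
5. A_x = 38/3  [BD ∥ AE ∩ DE ∥ BA]
6. A_y = -65/3  [BD ∥ AE ∩ DE ∥ BA]
   → A = (38/3, -65/3)

A = (38/3, -65/3)
B = (2, -29/3)
G = (-4, -25/3)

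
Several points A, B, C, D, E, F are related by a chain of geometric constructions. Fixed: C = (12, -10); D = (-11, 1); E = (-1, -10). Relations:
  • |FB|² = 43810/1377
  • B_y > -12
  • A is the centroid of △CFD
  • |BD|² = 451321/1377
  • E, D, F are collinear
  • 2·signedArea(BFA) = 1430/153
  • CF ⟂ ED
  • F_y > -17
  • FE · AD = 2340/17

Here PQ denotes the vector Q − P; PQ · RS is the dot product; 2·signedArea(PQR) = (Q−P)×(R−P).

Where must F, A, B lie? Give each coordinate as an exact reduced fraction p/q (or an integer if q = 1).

1. F_x = 83/17  [E, D, F are collinear ∩ CF ⟂ ED]
2. F_y = -280/17  [E, D, F are collinear ∩ CF ⟂ ED]
   → F = (83/17, -280/17)
3. A_x = 100/51  [A is the centroid of △CFD]
4. A_y = -433/51  [A is the centroid of △CFD]
   → A = (100/51, -433/51)
5. B_x = 298/153  [line -407/51·x + -149/51·y + -2831/153 = 0 ∩ |FB|² = 43810/1377]
6. B_y = -1783/153  [line -407/51·x + -149/51·y + -2831/153 = 0 ∩ |FB|² = 43810/1377]
   → B = (298/153, -1783/153)

A = (100/51, -433/51)
B = (298/153, -1783/153)
F = (83/17, -280/17)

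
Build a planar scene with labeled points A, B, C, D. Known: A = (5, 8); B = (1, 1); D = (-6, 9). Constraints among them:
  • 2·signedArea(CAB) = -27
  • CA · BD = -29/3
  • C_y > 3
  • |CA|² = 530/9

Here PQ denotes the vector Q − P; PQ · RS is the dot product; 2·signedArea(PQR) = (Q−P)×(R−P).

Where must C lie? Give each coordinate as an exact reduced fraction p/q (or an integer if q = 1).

1. C_x = -4/3  [CA · BD = -29/3 ∩ 2·signedArea(CAB) = -27]
2. C_y = 11/3  [CA · BD = -29/3 ∩ 2·signedArea(CAB) = -27]
   → C = (-4/3, 11/3)

C = (-4/3, 11/3)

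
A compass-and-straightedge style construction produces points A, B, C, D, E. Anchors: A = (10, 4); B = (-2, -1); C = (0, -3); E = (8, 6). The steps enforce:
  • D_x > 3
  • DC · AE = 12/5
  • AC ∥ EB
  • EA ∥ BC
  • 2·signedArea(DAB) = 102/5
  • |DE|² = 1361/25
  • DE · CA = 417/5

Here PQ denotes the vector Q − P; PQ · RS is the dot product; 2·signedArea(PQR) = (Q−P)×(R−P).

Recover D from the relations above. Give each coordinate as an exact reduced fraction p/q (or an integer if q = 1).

1. D_x = 4  [DE · CA = 417/5 ∩ 2·signedArea(DAB) = 102/5]
2. D_y = -1/5  [DE · CA = 417/5 ∩ 2·signedArea(DAB) = 102/5]
   → D = (4, -1/5)

D = (4, -1/5)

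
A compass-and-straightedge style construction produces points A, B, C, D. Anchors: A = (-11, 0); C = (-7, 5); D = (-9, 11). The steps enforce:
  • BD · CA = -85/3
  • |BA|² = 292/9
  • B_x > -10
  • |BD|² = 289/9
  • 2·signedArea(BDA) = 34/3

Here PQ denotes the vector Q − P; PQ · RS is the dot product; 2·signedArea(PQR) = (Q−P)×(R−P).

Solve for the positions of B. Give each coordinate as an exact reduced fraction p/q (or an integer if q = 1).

B = (-9, 16/3)

1. B_x = -9  [BD · CA = -85/3 ∩ 2·signedArea(BDA) = 34/3]
2. B_y = 16/3  [BD · CA = -85/3 ∩ 2·signedArea(BDA) = 34/3]
   → B = (-9, 16/3)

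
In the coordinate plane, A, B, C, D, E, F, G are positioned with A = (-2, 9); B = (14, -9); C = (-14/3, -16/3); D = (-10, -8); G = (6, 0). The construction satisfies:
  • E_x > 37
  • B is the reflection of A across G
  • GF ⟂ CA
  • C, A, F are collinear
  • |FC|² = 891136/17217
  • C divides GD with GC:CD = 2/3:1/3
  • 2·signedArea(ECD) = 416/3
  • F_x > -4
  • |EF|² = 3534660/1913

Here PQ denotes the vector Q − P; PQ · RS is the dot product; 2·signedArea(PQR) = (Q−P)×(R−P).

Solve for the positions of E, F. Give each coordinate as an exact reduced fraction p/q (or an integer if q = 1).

E = (38, -10)
F = (-6410/1913, 3328/1913)

1. F_x = -6410/1913  [C, A, F are collinear ∩ GF ⟂ CA]
2. F_y = 3328/1913  [C, A, F are collinear ∩ GF ⟂ CA]
   → F = (-6410/1913, 3328/1913)
3. E_x = 38  [line 8/3·x + -16/3·y + -464/3 = 0 ∩ |EF|² = 3534660/1913]
4. E_y = -10  [line 8/3·x + -16/3·y + -464/3 = 0 ∩ |EF|² = 3534660/1913]
   → E = (38, -10)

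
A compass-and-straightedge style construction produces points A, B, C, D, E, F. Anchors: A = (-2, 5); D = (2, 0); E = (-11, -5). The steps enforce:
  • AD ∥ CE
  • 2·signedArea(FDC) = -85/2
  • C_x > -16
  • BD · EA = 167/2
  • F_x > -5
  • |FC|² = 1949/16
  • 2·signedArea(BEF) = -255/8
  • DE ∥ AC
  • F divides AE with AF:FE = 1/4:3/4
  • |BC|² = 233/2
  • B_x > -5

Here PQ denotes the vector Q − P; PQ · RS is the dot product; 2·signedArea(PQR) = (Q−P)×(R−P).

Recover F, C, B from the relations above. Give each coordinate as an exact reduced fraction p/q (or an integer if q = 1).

B = (-9/2, -5/2)
C = (-15, 0)
F = (-17/4, 5/2)

1. F_x = -17/4  [F divides AE with AF:FE = 1/4:3/4]
2. F_y = 5/2  [F divides AE with AF:FE = 1/4:3/4]
   → F = (-17/4, 5/2)
3. C_x = -15  [AD ∥ CE ∩ DE ∥ AC]
4. C_y = 0  [AD ∥ CE ∩ DE ∥ AC]
   → C = (-15, 0)
5. B_x = -9/2  [2·signedArea(BEF) = -255/8 ∩ BD · EA = 167/2]
6. B_y = -5/2  [2·signedArea(BEF) = -255/8 ∩ BD · EA = 167/2]
   → B = (-9/2, -5/2)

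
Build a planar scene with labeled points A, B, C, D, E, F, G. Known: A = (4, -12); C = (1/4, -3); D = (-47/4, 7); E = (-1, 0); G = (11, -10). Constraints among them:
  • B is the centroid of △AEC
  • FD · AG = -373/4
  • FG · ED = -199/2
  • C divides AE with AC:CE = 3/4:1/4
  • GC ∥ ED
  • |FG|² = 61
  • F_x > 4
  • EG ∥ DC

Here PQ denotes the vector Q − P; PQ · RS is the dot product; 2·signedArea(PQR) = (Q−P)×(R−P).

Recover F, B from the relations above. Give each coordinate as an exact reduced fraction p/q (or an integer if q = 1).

1. F_x = 5  [FD · AG = -373/4 ∩ FG · ED = -199/2]
2. F_y = -5  [FD · AG = -373/4 ∩ FG · ED = -199/2]
   → F = (5, -5)
3. B_x = 13/12  [B is the centroid of △AEC]
4. B_y = -5  [B is the centroid of △AEC]
   → B = (13/12, -5)

B = (13/12, -5)
F = (5, -5)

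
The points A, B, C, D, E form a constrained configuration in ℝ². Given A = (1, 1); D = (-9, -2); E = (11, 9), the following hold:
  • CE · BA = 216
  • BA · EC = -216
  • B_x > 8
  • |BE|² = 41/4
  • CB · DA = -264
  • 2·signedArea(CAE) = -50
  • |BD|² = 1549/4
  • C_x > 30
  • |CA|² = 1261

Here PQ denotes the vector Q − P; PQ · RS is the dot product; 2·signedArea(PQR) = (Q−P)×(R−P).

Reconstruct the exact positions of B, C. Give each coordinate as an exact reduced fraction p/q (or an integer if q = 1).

B = (17/2, 7)
C = (31, 20)

1. C_x = 31  [line -8·x + 10·y + 48 = 0 ∩ |CA|² = 1261]
2. C_y = 20  [line -8·x + 10·y + 48 = 0 ∩ |CA|² = 1261]
   → C = (31, 20)
3. B_x = 17/2  [BA · EC = -216 ∩ CB · DA = -264]
4. B_y = 7  [BA · EC = -216 ∩ CB · DA = -264]
   → B = (17/2, 7)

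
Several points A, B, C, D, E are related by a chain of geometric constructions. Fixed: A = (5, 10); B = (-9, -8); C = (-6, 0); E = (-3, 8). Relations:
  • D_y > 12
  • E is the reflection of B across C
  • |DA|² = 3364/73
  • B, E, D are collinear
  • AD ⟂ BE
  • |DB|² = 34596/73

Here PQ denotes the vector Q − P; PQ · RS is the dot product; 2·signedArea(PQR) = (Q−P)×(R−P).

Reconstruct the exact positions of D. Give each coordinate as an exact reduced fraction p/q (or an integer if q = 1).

D = (-99/73, 904/73)

1. D_x = -99/73  [B, E, D are collinear ∩ AD ⟂ BE]
2. D_y = 904/73  [B, E, D are collinear ∩ AD ⟂ BE]
   → D = (-99/73, 904/73)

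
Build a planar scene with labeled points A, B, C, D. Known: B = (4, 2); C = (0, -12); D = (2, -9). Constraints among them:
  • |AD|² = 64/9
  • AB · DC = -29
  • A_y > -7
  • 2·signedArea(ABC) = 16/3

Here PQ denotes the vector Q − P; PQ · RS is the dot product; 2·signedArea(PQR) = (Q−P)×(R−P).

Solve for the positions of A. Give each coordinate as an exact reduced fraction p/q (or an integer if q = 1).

1. A_x = 2  [2·signedArea(ABC) = 16/3 ∩ AB · DC = -29]
2. A_y = -19/3  [2·signedArea(ABC) = 16/3 ∩ AB · DC = -29]
   → A = (2, -19/3)

A = (2, -19/3)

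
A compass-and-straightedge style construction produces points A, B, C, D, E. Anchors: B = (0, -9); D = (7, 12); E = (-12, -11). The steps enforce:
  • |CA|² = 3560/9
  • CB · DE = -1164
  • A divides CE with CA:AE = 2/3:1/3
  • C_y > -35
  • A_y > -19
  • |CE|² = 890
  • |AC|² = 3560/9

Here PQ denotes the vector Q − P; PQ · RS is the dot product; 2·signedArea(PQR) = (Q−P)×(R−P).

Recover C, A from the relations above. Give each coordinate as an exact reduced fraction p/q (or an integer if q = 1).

A = (-55/3, -56/3)
C = (-31, -34)

1. C_x = -31  [line 19·x + 23·y + 1371 = 0 ∩ |CE|² = 890]
2. C_y = -34  [line 19·x + 23·y + 1371 = 0 ∩ |CE|² = 890]
   → C = (-31, -34)
3. A_x = -55/3  [A divides CE with CA:AE = 2/3:1/3]
4. A_y = -56/3  [A divides CE with CA:AE = 2/3:1/3]
   → A = (-55/3, -56/3)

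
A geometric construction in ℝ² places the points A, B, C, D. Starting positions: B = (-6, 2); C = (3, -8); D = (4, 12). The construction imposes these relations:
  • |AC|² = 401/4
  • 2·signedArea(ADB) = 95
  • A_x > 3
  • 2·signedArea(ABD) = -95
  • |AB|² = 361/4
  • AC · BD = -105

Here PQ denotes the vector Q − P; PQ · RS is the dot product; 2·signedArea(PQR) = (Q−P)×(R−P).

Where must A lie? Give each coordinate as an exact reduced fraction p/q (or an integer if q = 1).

1. A_x = 7/2  [2·signedArea(ABD) = -95 ∩ AC · BD = -105]
2. A_y = 2  [2·signedArea(ABD) = -95 ∩ AC · BD = -105]
   → A = (7/2, 2)

A = (7/2, 2)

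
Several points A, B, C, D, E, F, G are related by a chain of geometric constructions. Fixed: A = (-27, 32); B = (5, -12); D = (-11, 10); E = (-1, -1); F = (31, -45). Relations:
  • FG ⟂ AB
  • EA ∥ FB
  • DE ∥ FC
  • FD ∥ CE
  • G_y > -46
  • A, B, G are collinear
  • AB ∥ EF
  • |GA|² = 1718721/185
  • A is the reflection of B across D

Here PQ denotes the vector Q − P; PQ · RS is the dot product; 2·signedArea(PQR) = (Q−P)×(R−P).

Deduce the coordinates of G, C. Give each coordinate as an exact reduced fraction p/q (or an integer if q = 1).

C = (41, -56)
G = (5493/185, -8501/185)

1. G_x = 5493/185  [A, B, G are collinear ∩ FG ⟂ AB]
2. G_y = -8501/185  [A, B, G are collinear ∩ FG ⟂ AB]
   → G = (5493/185, -8501/185)
3. C_x = 41  [FD ∥ CE ∩ DE ∥ FC]
4. C_y = -56  [FD ∥ CE ∩ DE ∥ FC]
   → C = (41, -56)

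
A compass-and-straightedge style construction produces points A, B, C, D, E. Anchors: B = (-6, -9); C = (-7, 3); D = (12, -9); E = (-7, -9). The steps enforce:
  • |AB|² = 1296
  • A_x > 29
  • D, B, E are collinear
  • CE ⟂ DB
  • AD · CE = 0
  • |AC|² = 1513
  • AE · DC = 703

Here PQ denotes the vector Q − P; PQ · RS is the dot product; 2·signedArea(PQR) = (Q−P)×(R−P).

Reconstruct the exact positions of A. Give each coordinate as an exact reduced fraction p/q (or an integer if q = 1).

1. A_x = 30  [AD · CE = 0 ∩ AE · DC = 703]
2. A_y = -9  [AD · CE = 0 ∩ AE · DC = 703]
   → A = (30, -9)

A = (30, -9)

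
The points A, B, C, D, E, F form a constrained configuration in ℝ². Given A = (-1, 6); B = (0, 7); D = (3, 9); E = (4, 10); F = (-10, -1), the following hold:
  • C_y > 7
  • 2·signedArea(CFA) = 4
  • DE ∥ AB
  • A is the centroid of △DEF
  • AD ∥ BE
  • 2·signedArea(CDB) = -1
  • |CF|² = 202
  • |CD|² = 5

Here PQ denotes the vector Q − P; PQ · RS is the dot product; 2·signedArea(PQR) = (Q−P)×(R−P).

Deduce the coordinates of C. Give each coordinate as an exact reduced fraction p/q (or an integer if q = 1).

1. C_x = 1  [2·signedArea(CFA) = 4 ∩ 2·signedArea(CDB) = -1]
2. C_y = 8  [2·signedArea(CFA) = 4 ∩ 2·signedArea(CDB) = -1]
   → C = (1, 8)

C = (1, 8)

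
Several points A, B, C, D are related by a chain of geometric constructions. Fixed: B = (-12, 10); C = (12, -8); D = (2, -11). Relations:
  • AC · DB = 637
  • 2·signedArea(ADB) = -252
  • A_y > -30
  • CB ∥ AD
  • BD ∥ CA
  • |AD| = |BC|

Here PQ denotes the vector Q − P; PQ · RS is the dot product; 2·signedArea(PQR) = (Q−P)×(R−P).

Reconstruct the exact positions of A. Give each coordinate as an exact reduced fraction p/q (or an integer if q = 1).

A = (26, -29)

1. A_x = 26  [CB ∥ AD ∩ BD ∥ CA]
2. A_y = -29  [CB ∥ AD ∩ BD ∥ CA]
   → A = (26, -29)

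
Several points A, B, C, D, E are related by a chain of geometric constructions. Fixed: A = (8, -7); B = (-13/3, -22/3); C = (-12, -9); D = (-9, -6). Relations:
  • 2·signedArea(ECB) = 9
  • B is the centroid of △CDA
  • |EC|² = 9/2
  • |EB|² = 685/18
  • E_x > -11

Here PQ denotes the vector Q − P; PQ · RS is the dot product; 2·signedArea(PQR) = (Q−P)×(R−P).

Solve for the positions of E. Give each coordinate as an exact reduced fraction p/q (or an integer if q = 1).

1. E_x = -21/2  [line -5/3·x + 23/3·y + 40 = 0 ∩ |EC|² = 9/2]
2. E_y = -15/2  [line -5/3·x + 23/3·y + 40 = 0 ∩ |EC|² = 9/2]
   → E = (-21/2, -15/2)

E = (-21/2, -15/2)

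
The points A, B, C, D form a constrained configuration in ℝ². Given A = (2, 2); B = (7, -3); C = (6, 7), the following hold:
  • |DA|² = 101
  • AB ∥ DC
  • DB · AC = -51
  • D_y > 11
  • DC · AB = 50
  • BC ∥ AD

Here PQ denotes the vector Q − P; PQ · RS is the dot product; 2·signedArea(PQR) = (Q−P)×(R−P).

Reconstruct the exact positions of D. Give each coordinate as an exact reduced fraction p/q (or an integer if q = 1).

D = (1, 12)

1. D_x = 1  [AB ∥ DC ∩ BC ∥ AD]
2. D_y = 12  [AB ∥ DC ∩ BC ∥ AD]
   → D = (1, 12)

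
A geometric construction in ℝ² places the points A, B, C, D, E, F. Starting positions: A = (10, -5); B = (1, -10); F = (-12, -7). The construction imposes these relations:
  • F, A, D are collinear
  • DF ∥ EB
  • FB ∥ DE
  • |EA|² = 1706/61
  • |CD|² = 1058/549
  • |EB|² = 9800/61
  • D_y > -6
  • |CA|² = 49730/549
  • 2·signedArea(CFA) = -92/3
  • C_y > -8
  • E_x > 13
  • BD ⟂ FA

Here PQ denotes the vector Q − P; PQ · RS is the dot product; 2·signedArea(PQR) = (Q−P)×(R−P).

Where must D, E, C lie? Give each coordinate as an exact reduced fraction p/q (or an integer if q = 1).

1. D_x = 38/61  [F, A, D are collinear ∩ BD ⟂ FA]
2. D_y = -357/61  [F, A, D are collinear ∩ BD ⟂ FA]
   → D = (38/61, -357/61)
3. E_x = 831/61  [DF ∥ EB ∩ FB ∥ DE]
4. E_y = -540/61  [DF ∥ EB ∩ FB ∥ DE]
   → E = (831/61, -540/61)
5. C_x = 137/183  [line -2·x + 22·y + 482/3 = 0 ∩ |CD|² = 1058/549]
6. C_y = -1324/183  [line -2·x + 22·y + 482/3 = 0 ∩ |CD|² = 1058/549]
   → C = (137/183, -1324/183)

C = (137/183, -1324/183)
D = (38/61, -357/61)
E = (831/61, -540/61)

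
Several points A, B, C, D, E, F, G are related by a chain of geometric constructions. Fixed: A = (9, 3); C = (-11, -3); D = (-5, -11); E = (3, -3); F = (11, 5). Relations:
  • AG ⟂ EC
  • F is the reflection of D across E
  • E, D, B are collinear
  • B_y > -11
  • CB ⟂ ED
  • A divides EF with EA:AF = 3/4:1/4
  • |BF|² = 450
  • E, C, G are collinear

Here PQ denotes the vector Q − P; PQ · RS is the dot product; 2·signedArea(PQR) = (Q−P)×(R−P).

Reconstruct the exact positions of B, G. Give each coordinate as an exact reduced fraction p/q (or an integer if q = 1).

B = (-4, -10)
G = (9, -3)

1. B_x = -4  [E, D, B are collinear ∩ CB ⟂ ED]
2. B_y = -10  [E, D, B are collinear ∩ CB ⟂ ED]
   → B = (-4, -10)
3. G_x = 9  [E, C, G are collinear ∩ AG ⟂ EC]
4. G_y = -3  [E, C, G are collinear ∩ AG ⟂ EC]
   → G = (9, -3)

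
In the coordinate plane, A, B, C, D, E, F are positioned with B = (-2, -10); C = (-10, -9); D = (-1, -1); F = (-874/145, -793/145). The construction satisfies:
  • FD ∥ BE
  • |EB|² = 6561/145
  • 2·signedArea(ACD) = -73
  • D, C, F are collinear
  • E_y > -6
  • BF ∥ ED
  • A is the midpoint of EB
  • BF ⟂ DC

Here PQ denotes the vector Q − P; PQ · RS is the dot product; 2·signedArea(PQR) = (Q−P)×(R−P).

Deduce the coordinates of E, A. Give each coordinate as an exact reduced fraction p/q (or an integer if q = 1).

1. E_x = 439/145  [BF ∥ ED ∩ FD ∥ BE]
2. E_y = -802/145  [BF ∥ ED ∩ FD ∥ BE]
   → E = (439/145, -802/145)
3. A_x = 149/290  [A is the midpoint of EB]
4. A_y = -1126/145  [A is the midpoint of EB]
   → A = (149/290, -1126/145)

A = (149/290, -1126/145)
E = (439/145, -802/145)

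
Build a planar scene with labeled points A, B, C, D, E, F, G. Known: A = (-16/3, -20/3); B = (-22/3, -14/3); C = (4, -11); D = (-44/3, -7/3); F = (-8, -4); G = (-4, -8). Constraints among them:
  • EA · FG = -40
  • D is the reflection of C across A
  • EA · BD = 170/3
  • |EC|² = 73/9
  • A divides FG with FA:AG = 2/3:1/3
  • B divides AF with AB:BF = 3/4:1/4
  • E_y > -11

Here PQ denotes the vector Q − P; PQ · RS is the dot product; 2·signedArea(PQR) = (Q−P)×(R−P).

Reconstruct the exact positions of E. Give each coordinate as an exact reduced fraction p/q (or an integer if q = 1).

E = (4/3, -10)

1. E_x = 4/3  [EA · FG = -40 ∩ EA · BD = 170/3]
2. E_y = -10  [EA · FG = -40 ∩ EA · BD = 170/3]
   → E = (4/3, -10)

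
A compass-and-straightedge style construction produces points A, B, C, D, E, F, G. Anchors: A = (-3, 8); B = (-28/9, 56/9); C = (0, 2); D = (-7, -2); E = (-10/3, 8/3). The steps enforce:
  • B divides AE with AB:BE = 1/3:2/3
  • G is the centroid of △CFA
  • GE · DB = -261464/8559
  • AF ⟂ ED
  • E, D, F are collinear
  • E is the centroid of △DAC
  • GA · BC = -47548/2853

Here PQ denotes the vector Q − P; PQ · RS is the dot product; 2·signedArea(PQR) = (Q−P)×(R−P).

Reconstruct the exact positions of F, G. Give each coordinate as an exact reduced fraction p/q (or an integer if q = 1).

F = (-195/317, 1942/317)
G = (-382/317, 1704/317)

1. F_x = -195/317  [E, D, F are collinear ∩ AF ⟂ ED]
2. F_y = 1942/317  [E, D, F are collinear ∩ AF ⟂ ED]
   → F = (-195/317, 1942/317)
3. G_x = -382/317  [G is the centroid of △CFA]
4. G_y = 1704/317  [G is the centroid of △CFA]
   → G = (-382/317, 1704/317)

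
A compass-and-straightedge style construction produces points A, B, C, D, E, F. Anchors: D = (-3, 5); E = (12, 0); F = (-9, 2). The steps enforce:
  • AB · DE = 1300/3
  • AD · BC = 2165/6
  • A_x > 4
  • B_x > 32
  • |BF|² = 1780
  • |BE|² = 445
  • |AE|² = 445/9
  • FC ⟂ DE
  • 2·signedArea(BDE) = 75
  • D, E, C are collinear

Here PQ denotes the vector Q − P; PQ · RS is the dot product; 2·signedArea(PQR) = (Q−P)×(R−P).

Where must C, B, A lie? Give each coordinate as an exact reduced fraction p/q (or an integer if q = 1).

A = (5, 2/3)
B = (33, -2)
C = (-15/2, 13/2)

1. C_x = -15/2  [D, E, C are collinear ∩ FC ⟂ DE]
2. C_y = 13/2  [D, E, C are collinear ∩ FC ⟂ DE]
   → C = (-15/2, 13/2)
3. B_x = 33  [line 5·x + 15·y + -135 = 0 ∩ |BE|² = 445]
4. B_y = -2  [line 5·x + 15·y + -135 = 0 ∩ |BE|² = 445]
   → B = (33, -2)
5. A_x = 5  [AB · DE = 1300/3 ∩ AD · BC = 2165/6]
6. A_y = 2/3  [AB · DE = 1300/3 ∩ AD · BC = 2165/6]
   → A = (5, 2/3)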